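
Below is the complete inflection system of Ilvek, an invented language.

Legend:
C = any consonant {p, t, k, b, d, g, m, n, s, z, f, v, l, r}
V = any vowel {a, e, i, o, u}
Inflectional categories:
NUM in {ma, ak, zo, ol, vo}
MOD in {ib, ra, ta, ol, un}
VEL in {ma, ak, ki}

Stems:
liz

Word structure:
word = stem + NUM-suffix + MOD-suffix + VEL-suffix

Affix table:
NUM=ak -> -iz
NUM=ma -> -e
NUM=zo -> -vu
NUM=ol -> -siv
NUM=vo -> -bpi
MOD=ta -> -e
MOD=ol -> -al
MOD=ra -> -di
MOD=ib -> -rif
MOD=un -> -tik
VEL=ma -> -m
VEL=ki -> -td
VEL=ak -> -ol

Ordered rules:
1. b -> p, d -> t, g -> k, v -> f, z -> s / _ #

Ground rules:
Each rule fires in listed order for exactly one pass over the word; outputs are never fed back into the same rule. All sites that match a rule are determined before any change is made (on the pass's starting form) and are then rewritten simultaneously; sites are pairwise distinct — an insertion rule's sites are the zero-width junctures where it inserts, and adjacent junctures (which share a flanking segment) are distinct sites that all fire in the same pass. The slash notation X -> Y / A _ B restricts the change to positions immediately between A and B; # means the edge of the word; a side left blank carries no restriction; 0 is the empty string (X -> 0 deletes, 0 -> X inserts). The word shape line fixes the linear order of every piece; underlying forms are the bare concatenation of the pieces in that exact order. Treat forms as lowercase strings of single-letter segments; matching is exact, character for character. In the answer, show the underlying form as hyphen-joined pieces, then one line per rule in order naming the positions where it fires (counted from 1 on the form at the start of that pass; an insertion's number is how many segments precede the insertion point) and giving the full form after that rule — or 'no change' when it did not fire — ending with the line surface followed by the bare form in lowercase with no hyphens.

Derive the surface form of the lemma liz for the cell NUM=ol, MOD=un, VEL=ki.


underlying: liz-siv-tik-td
1. b -> p, d -> t, g -> k, v -> f, z -> s / _ #: fires at position(s) 11: lizsivtiktt
surface: lizsivtiktt


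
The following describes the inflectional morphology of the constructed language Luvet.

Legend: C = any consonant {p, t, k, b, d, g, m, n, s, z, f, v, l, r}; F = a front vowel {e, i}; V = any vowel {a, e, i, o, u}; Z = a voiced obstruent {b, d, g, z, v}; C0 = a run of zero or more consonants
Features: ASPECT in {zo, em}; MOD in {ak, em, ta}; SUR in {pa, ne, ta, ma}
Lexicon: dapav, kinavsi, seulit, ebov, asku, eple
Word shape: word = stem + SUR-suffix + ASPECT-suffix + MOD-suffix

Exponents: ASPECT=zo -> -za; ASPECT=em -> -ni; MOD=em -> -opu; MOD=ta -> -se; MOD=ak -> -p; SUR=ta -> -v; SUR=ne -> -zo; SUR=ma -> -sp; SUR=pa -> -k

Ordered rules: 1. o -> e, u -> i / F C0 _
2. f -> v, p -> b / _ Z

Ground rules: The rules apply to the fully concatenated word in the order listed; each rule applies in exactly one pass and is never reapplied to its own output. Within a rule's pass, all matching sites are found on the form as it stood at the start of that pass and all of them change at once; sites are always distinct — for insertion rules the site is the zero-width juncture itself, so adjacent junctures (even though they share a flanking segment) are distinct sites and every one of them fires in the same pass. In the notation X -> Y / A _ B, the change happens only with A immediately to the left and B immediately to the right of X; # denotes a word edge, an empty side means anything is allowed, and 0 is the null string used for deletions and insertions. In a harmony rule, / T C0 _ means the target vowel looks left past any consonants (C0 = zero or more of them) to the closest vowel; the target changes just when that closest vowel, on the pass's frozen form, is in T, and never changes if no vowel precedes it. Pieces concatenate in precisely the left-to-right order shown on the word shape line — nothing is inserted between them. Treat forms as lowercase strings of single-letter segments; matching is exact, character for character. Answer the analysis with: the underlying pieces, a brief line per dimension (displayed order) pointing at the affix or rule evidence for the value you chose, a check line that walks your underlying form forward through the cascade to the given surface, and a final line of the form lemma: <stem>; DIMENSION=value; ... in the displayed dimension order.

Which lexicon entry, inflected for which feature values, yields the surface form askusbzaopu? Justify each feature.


underlying: asku-sp-za-opu
ASPECT=zo - signalled by the affix -za
MOD=em - signalled by the affix -opu
SUR=ma - signalled by the affix -sp
check: askuspzaopu -> askuspzaopu -> askusbzaopu
lemma: asku; ASPECT=zo; MOD=em; SUR=ma


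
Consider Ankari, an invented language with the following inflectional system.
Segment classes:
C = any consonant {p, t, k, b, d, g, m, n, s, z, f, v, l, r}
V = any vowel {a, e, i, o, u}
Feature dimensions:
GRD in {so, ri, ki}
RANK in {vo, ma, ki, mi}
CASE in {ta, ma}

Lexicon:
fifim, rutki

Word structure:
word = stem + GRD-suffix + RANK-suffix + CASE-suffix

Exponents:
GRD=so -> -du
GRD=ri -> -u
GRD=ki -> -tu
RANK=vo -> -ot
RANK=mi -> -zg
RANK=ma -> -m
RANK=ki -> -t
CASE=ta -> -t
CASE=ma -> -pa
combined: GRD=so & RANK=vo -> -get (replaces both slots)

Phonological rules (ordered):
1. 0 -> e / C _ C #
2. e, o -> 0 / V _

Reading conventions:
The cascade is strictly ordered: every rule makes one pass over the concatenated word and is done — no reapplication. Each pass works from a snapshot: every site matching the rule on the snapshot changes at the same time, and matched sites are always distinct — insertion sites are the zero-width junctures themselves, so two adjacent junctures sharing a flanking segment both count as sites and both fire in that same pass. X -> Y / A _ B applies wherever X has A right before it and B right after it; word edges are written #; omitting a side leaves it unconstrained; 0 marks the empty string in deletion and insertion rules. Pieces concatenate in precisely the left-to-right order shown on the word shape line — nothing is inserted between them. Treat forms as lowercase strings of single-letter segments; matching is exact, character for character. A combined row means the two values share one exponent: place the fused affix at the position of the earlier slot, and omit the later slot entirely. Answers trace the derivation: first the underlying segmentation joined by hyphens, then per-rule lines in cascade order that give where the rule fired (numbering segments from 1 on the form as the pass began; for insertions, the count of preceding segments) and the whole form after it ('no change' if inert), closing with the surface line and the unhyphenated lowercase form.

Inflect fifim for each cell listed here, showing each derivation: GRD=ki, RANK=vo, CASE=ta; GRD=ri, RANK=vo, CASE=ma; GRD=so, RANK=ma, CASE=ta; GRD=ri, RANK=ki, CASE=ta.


cell GRD=ki, RANK=vo, CASE=ta:
underlying: fifim-tu-ot-t
1. 0 -> e / C _ C #: inserts after position(s) 9: fifimtuotet
2. e, o -> 0 / V _: fires at position(s) 8: fifimtutet
surface: fifimtutet

cell GRD=ri, RANK=vo, CASE=ma:
underlying: fifim-u-ot-pa
1. 0 -> e / C _ C #: no change
2. e, o -> 0 / V _: fires at position(s) 7: fifimutpa
surface: fifimutpa

cell GRD=so, RANK=ma, CASE=ta:
underlying: fifim-du-m-t
1. 0 -> e / C _ C #: inserts after position(s) 8: fifimdumet
2. e, o -> 0 / V _: no change
surface: fifimdumet

cell GRD=ri, RANK=ki, CASE=ta:
underlying: fifim-u-t-t
1. 0 -> e / C _ C #: inserts after position(s) 7: fifimutet
2. e, o -> 0 / V _: no change
surface: fifimutet


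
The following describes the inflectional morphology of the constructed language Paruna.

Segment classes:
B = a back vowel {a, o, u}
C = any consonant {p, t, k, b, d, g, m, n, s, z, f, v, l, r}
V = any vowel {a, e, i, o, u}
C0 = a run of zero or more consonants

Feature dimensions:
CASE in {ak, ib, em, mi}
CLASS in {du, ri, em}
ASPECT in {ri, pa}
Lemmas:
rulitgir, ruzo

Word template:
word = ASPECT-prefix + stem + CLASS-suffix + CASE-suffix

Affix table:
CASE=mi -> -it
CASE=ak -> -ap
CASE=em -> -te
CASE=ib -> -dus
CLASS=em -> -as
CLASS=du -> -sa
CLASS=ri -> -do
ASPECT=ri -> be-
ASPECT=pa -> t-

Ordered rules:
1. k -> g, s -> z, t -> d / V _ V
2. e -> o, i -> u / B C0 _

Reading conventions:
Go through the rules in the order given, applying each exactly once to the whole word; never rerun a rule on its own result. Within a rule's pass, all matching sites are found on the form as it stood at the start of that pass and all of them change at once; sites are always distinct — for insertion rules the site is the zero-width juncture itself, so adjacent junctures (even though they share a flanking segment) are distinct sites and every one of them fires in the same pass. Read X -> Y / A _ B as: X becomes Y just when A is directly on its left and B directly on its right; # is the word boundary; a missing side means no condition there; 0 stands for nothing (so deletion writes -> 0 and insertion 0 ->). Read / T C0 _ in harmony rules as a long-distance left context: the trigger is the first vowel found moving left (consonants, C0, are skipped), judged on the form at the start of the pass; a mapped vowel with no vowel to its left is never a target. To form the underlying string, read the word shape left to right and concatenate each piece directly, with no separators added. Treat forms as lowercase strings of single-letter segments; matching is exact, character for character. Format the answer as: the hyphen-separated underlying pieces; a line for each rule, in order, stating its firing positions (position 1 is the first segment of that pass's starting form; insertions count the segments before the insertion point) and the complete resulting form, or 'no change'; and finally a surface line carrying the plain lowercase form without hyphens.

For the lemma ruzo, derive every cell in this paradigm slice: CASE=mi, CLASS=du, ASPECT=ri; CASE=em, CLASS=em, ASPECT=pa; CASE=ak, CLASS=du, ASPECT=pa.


cell CASE=mi, CLASS=du, ASPECT=ri:
underlying: be-ruzo-sa-it
1. k -> g, s -> z, t -> d / V _ V: fires at position(s) 7: beruzozait
2. e -> o, i -> u / B C0 _: fires at position(s) 9: beruzozaut
surface: beruzozaut

cell CASE=em, CLASS=em, ASPECT=pa:
underlying: t-ruzo-as-te
1. k -> g, s -> z, t -> d / V _ V: no change
2. e -> o, i -> u / B C0 _: fires at position(s) 9: truzoasto
surface: truzoasto

cell CASE=ak, CLASS=du, ASPECT=pa:
underlying: t-ruzo-sa-ap
1. k -> g, s -> z, t -> d / V _ V: fires at position(s) 6: truzozaap
2. e -> o, i -> u / B C0 _: no change
surface: truzozaap


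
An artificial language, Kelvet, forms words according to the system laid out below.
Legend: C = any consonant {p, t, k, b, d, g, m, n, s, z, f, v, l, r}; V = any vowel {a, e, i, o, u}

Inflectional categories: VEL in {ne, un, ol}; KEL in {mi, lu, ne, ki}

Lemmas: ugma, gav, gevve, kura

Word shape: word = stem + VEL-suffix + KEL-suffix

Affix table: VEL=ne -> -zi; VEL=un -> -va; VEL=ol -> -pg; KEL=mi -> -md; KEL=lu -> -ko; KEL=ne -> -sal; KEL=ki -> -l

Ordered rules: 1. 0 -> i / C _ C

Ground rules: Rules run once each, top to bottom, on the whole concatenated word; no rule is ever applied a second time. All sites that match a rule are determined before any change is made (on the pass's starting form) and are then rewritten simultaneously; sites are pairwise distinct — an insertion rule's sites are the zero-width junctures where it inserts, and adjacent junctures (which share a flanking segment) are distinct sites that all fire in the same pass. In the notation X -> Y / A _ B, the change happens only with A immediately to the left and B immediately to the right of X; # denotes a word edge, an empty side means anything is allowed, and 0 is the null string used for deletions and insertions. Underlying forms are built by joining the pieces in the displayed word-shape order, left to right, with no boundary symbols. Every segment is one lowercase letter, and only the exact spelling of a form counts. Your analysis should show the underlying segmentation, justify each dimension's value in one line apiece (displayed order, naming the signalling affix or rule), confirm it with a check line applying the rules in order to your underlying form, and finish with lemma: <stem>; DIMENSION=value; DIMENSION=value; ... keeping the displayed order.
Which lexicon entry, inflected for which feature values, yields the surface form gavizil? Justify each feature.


underlying: gav-zi-l
VEL=ne - signalled by the affix -zi
KEL=ki - signalled by the affix -l
check: gavzil -> gavizil
lemma: gav; VEL=ne; KEL=ki


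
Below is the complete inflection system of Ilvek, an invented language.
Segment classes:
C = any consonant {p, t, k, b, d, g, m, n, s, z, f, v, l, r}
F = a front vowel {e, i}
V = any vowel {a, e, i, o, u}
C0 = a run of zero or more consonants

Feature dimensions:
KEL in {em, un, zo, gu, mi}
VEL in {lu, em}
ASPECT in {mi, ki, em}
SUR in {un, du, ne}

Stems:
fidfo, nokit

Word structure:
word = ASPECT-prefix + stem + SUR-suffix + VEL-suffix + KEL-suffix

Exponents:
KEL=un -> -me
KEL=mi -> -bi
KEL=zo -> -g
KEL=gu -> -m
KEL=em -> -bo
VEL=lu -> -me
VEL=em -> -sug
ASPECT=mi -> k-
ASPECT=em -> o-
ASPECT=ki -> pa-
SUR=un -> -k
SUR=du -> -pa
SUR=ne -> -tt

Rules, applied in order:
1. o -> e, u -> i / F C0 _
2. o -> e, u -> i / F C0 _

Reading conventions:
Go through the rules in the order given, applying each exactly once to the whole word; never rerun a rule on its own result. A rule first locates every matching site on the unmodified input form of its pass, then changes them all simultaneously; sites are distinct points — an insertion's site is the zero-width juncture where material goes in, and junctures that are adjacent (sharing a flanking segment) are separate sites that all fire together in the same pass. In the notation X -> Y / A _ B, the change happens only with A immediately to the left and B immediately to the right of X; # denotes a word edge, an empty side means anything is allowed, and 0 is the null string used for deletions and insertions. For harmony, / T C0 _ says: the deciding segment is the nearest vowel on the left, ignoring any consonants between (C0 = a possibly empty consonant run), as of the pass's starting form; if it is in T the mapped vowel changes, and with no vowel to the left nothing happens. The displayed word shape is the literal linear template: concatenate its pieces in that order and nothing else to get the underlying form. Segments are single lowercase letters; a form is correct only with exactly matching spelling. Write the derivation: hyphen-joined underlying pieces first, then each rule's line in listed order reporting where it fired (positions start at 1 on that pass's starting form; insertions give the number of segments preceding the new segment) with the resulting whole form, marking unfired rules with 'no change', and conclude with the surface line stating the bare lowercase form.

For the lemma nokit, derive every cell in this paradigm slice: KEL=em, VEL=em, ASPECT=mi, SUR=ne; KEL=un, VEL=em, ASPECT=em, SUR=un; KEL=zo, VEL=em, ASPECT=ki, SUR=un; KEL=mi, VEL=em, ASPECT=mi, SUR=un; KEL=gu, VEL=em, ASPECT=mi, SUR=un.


cell KEL=em, VEL=em, ASPECT=mi, SUR=ne:
underlying: k-nokit-tt-sug-bo
1. o -> e, u -> i / F C0 _: fires at position(s) 10: knokitttsigbo
2. o -> e, u -> i / F C0 _: fires at position(s) 13: knokitttsigbe
surface: knokitttsigbe

cell KEL=un, VEL=em, ASPECT=em, SUR=un:
underlying: o-nokit-k-sug-me
1. o -> e, u -> i / F C0 _: fires at position(s) 9: onokitksigme
2. o -> e, u -> i / F C0 _: no change
surface: onokitksigme

cell KEL=zo, VEL=em, ASPECT=ki, SUR=un:
underlying: pa-nokit-k-sug-g
1. o -> e, u -> i / F C0 _: fires at position(s) 10: panokitksigg
2. o -> e, u -> i / F C0 _: no change
surface: panokitksigg

cell KEL=mi, VEL=em, ASPECT=mi, SUR=un:
underlying: k-nokit-k-sug-bi
1. o -> e, u -> i / F C0 _: fires at position(s) 9: knokitksigbi
2. o -> e, u -> i / F C0 _: no change
surface: knokitksigbi

cell KEL=gu, VEL=em, ASPECT=mi, SUR=un:
underlying: k-nokit-k-sug-m
1. o -> e, u -> i / F C0 _: fires at position(s) 9: knokitksigm
2. o -> e, u -> i / F C0 _: no change
surface: knokitksigm


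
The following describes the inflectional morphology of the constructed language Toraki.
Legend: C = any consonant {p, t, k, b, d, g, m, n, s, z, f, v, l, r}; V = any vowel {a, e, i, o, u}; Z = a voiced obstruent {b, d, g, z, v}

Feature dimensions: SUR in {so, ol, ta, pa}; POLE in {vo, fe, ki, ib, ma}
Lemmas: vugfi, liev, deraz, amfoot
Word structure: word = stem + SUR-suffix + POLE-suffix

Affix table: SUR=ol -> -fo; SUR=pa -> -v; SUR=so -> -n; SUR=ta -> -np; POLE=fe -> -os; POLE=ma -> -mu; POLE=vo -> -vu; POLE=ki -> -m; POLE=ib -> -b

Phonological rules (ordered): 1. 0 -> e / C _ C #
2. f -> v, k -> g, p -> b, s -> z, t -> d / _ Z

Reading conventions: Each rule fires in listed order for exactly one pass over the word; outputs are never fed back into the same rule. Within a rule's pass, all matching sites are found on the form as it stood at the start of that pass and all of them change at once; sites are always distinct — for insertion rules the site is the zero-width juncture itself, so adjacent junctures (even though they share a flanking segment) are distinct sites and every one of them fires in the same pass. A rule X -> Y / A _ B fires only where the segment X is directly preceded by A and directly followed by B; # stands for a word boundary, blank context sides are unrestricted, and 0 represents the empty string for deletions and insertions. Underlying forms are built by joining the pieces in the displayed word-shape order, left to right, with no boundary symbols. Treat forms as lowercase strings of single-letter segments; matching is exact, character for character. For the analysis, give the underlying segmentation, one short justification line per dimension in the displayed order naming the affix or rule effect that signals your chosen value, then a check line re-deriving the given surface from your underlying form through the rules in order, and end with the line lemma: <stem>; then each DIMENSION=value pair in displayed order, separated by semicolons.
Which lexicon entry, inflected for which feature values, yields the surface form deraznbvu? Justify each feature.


underlying: deraz-np-vu
SUR=ta - signalled by the affix -np
POLE=vo - signalled by the affix -vu
check: deraznpvu -> deraznpvu -> deraznbvu
lemma: deraz; SUR=ta; POLE=vo


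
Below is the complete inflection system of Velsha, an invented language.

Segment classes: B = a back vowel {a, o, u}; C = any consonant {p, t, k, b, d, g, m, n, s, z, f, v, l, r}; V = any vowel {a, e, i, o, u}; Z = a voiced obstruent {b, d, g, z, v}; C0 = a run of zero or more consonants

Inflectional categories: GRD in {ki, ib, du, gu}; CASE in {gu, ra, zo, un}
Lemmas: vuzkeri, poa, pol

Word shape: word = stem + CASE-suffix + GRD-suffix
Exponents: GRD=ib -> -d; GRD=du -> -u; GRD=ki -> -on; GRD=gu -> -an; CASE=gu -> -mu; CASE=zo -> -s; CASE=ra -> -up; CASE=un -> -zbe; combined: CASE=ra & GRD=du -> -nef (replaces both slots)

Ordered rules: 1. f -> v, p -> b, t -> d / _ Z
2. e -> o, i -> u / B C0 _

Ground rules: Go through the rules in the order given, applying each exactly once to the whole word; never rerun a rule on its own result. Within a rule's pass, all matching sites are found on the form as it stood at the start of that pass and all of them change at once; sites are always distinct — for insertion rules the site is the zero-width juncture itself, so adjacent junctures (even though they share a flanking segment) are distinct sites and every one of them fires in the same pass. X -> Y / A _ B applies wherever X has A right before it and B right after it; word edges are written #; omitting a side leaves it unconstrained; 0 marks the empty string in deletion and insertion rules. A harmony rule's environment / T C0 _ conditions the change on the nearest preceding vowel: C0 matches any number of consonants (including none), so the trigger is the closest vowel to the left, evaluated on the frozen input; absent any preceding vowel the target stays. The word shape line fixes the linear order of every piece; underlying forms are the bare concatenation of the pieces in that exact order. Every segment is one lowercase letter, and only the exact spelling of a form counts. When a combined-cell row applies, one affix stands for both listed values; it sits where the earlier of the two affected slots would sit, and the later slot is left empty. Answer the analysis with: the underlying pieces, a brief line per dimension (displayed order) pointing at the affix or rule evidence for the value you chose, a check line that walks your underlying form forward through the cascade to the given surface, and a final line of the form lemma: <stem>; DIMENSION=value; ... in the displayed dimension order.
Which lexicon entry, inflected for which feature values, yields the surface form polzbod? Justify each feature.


underlying: pol-zbe-d
GRD=ib - signalled by the affix -d
CASE=un - signalled by the affix -zbe
check: polzbed -> polzbed -> polzbod
lemma: pol; GRD=ib; CASE=un


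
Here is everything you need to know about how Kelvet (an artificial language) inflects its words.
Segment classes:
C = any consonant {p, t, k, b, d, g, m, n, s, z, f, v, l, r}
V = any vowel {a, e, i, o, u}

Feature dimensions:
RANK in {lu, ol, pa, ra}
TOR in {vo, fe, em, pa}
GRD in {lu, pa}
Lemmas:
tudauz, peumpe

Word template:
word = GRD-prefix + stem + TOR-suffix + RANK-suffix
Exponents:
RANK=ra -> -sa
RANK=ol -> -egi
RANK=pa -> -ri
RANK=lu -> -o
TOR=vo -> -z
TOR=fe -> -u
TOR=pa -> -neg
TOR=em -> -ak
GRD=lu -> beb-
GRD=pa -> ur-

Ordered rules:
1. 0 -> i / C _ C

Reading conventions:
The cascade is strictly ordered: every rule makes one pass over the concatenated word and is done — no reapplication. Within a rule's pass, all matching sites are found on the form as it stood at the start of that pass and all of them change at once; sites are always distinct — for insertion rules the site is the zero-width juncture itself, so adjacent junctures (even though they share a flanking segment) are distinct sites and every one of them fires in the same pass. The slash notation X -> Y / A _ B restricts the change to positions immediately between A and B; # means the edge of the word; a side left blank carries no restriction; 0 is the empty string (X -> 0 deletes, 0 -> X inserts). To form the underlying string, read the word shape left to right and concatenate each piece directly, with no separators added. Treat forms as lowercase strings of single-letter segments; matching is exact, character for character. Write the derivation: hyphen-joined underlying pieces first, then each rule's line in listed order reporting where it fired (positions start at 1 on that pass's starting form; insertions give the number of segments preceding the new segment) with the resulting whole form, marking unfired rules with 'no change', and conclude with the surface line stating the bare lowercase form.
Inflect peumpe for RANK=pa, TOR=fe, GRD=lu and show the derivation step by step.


underlying: beb-peumpe-u-ri
1. 0 -> i / C _ C: inserts after position(s) 3, 7: bebipeumipeuri
surface: bebipeumipeuri


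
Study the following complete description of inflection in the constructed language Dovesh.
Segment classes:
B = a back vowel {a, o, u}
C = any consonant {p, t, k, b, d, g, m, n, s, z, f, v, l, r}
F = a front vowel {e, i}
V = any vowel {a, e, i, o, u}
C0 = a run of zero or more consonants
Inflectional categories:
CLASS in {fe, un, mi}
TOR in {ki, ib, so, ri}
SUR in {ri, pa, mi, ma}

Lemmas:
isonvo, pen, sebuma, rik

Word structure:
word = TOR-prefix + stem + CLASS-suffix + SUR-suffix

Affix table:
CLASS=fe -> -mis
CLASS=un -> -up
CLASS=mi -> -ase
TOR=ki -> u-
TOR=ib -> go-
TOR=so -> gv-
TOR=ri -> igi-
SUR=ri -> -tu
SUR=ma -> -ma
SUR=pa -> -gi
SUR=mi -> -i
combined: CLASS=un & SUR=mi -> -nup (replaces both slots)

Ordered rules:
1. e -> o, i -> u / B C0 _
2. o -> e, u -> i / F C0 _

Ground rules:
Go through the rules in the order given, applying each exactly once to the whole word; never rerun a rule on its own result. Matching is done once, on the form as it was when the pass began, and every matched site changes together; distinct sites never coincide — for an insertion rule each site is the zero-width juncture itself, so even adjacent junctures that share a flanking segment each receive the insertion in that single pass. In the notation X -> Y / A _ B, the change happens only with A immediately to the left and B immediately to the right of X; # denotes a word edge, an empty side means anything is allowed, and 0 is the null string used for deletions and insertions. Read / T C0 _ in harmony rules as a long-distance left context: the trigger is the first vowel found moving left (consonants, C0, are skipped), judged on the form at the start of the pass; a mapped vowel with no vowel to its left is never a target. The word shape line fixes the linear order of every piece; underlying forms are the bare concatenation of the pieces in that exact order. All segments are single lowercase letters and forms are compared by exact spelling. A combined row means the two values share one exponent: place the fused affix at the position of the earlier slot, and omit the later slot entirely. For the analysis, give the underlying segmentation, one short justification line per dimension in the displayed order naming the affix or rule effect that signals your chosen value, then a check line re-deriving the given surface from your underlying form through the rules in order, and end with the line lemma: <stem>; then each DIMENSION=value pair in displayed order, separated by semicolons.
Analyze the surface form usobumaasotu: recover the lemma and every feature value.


underlying: u-sebuma-ase-tu
CLASS=mi - signalled by the affix -ase
TOR=ki - signalled by the affix u-
SUR=ri - signalled by the affix -tu
check: usebumaasetu -> usobumaasotu -> usobumaasotu
lemma: sebuma; CLASS=mi; TOR=ki; SUR=ri


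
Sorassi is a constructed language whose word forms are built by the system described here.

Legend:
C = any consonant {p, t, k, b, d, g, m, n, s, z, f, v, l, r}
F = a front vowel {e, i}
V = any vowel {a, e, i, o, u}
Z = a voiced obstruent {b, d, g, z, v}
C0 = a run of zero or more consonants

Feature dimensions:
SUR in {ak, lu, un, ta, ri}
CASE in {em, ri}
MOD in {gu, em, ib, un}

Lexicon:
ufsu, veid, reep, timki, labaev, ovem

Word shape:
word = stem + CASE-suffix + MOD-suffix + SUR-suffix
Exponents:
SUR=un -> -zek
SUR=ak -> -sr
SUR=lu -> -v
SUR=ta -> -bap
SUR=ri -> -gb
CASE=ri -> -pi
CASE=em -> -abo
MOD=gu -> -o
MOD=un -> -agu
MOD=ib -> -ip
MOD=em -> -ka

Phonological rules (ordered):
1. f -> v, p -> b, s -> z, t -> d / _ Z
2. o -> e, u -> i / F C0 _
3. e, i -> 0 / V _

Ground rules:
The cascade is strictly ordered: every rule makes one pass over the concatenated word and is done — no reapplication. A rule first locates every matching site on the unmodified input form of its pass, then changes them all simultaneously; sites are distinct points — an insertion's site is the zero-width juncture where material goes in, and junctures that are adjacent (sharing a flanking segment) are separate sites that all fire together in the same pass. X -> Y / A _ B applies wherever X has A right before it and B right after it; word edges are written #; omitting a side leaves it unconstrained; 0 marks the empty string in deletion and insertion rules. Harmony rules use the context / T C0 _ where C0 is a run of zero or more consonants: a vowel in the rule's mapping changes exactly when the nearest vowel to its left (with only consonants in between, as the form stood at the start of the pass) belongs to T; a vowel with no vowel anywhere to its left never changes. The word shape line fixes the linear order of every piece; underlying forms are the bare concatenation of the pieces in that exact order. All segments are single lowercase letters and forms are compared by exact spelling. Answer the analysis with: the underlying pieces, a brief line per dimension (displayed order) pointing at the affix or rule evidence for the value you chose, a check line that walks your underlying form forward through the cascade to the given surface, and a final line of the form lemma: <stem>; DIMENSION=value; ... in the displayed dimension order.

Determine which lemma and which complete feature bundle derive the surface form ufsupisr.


underlying: ufsu-pi-o-sr
SUR=ak - signalled by the affix -sr
CASE=ri - signalled by the affix -pi
MOD=gu - signalled by the affix -o
check: ufsupiosr -> ufsupiosr -> ufsupiesr -> ufsupisr
lemma: ufsu; SUR=ak; CASE=ri; MOD=gu


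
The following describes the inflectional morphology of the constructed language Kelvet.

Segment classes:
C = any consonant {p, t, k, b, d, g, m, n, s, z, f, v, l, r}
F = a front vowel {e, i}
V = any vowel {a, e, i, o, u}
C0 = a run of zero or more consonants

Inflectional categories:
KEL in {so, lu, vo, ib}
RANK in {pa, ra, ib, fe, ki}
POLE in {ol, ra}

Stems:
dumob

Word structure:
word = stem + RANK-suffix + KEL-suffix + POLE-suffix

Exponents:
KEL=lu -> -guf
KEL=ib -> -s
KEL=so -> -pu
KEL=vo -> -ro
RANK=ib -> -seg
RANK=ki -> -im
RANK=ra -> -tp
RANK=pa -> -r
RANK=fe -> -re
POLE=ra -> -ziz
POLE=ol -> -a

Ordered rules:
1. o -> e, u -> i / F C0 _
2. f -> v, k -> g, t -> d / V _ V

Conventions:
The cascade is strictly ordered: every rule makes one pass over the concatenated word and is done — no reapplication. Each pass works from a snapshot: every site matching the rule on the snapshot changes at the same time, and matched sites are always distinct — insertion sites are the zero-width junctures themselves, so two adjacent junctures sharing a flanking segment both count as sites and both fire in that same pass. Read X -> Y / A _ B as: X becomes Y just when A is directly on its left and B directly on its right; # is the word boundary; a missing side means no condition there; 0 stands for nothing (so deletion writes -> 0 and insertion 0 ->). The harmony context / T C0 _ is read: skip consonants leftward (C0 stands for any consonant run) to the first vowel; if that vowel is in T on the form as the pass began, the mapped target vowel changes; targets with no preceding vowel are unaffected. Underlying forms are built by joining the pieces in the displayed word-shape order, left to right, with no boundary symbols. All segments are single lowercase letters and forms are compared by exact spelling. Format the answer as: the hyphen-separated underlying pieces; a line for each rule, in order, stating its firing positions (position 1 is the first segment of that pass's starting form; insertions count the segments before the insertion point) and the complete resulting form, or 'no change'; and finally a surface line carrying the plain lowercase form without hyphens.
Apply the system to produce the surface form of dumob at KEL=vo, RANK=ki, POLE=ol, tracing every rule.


underlying: dumob-im-ro-a
1. o -> e, u -> i / F C0 _: fires at position(s) 9: dumobimrea
2. f -> v, k -> g, t -> d / V _ V: no change
surface: dumobimrea


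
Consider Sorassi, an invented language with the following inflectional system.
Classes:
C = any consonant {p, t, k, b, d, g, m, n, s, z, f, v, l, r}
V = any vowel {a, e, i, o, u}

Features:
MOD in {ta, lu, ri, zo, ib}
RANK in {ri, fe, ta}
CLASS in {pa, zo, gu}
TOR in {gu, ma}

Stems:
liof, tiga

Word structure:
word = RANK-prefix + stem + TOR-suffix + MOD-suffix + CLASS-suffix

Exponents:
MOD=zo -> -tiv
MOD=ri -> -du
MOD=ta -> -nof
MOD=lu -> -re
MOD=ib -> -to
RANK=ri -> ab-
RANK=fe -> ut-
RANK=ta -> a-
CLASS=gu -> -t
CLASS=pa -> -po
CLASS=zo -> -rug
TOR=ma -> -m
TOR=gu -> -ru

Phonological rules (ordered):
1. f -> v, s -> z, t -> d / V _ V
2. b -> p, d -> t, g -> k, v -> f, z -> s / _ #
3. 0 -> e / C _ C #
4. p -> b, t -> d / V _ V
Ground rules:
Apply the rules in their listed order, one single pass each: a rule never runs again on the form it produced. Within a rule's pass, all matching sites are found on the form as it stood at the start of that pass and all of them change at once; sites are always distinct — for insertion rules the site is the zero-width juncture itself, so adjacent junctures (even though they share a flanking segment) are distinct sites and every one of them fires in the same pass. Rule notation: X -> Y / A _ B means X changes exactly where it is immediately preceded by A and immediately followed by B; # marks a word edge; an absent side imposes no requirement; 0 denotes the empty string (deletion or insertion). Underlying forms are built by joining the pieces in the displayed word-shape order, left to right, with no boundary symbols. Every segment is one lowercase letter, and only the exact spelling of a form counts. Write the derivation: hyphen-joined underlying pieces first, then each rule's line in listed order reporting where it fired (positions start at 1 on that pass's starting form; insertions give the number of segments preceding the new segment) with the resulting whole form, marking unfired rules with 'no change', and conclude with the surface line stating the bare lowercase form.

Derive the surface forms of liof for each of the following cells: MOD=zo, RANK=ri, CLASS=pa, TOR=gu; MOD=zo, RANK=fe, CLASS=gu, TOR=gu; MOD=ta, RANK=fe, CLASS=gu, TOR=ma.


cell MOD=zo, RANK=ri, CLASS=pa, TOR=gu:
underlying: ab-liof-ru-tiv-po
1. f -> v, s -> z, t -> d / V _ V: fires at position(s) 9: abliofrudivpo
2. b -> p, d -> t, g -> k, v -> f, z -> s / _ #: no change
3. 0 -> e / C _ C #: no change
4. p -> b, t -> d / V _ V: no change
surface: abliofrudivpo

cell MOD=zo, RANK=fe, CLASS=gu, TOR=gu:
underlying: ut-liof-ru-tiv-t
1. f -> v, s -> z, t -> d / V _ V: fires at position(s) 9: utliofrudivt
2. b -> p, d -> t, g -> k, v -> f, z -> s / _ #: no change
3. 0 -> e / C _ C #: inserts after position(s) 11: utliofrudivet
4. p -> b, t -> d / V _ V: no change
surface: utliofrudivet

cell MOD=ta, RANK=fe, CLASS=gu, TOR=ma:
underlying: ut-liof-m-nof-t
1. f -> v, s -> z, t -> d / V _ V: no change
2. b -> p, d -> t, g -> k, v -> f, z -> s / _ #: no change
3. 0 -> e / C _ C #: inserts after position(s) 10: utliofmnofet
4. p -> b, t -> d / V _ V: no change
surface: utliofmnofet


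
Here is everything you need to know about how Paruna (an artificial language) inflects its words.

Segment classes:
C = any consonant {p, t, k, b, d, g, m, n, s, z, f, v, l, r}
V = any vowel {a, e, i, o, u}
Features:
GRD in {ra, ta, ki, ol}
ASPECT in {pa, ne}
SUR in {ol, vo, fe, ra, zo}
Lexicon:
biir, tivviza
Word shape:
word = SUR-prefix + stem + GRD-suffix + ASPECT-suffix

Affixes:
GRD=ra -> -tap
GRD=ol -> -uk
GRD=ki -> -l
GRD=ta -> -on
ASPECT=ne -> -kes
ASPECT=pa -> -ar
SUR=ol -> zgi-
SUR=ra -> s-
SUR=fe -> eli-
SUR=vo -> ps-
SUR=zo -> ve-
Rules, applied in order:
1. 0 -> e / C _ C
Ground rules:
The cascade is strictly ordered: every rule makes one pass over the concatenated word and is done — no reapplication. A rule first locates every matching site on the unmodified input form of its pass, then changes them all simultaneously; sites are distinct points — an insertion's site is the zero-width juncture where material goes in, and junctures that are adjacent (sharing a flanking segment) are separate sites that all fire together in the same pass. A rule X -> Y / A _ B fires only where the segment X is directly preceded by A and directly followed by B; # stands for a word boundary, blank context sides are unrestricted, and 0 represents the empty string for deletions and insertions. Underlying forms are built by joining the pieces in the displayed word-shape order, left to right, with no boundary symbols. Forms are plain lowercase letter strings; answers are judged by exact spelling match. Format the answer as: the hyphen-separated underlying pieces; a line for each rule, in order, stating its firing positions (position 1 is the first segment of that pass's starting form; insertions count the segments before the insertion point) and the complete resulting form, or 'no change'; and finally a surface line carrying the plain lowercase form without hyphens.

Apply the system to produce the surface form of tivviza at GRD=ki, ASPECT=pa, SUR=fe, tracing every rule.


underlying: eli-tivviza-l-ar
1. 0 -> e / C _ C: inserts after position(s) 6: elitivevizalar
surface: elitivevizalar


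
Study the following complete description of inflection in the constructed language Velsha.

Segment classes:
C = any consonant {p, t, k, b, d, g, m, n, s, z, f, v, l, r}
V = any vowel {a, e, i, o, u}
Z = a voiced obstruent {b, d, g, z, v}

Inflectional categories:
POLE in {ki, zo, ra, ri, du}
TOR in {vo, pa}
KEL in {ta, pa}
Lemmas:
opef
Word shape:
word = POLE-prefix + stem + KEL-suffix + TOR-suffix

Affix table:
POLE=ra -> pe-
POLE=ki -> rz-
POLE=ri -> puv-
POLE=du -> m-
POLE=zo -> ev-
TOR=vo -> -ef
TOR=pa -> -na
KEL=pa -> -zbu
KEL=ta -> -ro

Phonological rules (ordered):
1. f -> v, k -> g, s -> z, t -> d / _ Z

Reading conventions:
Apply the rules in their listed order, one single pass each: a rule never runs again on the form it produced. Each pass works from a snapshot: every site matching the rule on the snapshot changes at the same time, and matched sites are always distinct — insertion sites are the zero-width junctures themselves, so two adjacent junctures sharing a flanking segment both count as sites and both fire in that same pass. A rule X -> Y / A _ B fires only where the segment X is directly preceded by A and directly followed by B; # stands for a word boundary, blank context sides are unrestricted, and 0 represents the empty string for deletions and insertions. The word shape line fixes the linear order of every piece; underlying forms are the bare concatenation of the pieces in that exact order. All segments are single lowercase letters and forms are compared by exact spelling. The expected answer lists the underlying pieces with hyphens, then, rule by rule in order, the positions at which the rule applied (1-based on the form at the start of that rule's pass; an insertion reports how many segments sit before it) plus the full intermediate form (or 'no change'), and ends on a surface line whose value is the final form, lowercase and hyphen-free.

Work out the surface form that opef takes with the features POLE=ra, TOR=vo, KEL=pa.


underlying: pe-opef-zbu-ef
1. f -> v, k -> g, s -> z, t -> d / _ Z: fires at position(s) 6: peopevzbuef
surface: peopevzbuef


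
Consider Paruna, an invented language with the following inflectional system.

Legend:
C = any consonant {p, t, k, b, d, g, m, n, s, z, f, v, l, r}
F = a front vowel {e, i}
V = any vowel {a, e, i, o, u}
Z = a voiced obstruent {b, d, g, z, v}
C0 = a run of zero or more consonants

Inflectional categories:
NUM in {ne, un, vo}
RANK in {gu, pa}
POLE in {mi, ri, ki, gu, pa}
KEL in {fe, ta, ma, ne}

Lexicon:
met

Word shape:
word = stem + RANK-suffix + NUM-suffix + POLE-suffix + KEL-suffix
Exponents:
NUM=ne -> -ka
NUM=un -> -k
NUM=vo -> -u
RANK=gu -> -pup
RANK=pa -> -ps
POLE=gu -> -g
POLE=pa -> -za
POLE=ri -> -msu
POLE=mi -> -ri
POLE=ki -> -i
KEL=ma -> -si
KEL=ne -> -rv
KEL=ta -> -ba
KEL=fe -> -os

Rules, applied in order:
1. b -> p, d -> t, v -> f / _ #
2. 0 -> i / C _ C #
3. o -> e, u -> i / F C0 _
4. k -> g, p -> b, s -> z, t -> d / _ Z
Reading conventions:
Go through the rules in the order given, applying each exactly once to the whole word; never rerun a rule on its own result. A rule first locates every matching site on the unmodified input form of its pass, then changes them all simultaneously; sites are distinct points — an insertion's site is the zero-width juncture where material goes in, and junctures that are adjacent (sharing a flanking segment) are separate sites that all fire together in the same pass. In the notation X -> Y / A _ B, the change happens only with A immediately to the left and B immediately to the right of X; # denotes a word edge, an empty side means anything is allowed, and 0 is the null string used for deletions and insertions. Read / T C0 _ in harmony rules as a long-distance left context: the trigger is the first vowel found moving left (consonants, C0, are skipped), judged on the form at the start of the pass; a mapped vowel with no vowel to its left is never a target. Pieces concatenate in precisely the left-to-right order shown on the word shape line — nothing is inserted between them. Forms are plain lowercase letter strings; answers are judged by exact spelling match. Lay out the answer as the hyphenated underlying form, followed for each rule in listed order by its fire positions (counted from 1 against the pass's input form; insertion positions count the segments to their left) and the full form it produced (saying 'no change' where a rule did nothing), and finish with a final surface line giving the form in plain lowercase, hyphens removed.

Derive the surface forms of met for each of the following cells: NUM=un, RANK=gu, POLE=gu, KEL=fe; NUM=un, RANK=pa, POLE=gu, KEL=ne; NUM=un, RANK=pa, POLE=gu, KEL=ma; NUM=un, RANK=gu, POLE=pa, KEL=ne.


cell NUM=un, RANK=gu, POLE=gu, KEL=fe:
underlying: met-pup-k-g-os
1. b -> p, d -> t, v -> f / _ #: no change
2. 0 -> i / C _ C #: no change
3. o -> e, u -> i / F C0 _: fires at position(s) 5: metpipkgos
4. k -> g, p -> b, s -> z, t -> d / _ Z: fires at position(s) 7: metpipggos
surface: metpipggos

cell NUM=un, RANK=pa, POLE=gu, KEL=ne:
underlying: met-ps-k-g-rv
1. b -> p, d -> t, v -> f / _ #: fires at position(s) 9: metpskgrf
2. 0 -> i / C _ C #: inserts after position(s) 8: metpskgrif
3. o -> e, u -> i / F C0 _: no change
4. k -> g, p -> b, s -> z, t -> d / _ Z: fires at position(s) 6: metpsggrif
surface: metpsggrif

cell NUM=un, RANK=pa, POLE=gu, KEL=ma:
underlying: met-ps-k-g-si
1. b -> p, d -> t, v -> f / _ #: no change
2. 0 -> i / C _ C #: no change
3. o -> e, u -> i / F C0 _: no change
4. k -> g, p -> b, s -> z, t -> d / _ Z: fires at position(s) 6: metpsggsi
surface: metpsggsi

cell NUM=un, RANK=gu, POLE=pa, KEL=ne:
underlying: met-pup-k-za-rv
1. b -> p, d -> t, v -> f / _ #: fires at position(s) 11: metpupkzarf
2. 0 -> i / C _ C #: inserts after position(s) 10: metpupkzarif
3. o -> e, u -> i / F C0 _: fires at position(s) 5: metpipkzarif
4. k -> g, p -> b, s -> z, t -> d / _ Z: fires at position(s) 7: metpipgzarif
surface: metpipgzarif
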